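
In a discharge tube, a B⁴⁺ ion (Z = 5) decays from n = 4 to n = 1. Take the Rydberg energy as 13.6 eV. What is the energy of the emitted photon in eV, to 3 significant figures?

319 eV

The Bohr energies scale as Z², so for Z = 5: E_n = −340.0/n² eV.
E_4 = −340.0/16 = −21.25 eV and E_1 = −340.0/1 = −340.0 eV.
The photon energy is |E_4 − E_1| = 319 eV.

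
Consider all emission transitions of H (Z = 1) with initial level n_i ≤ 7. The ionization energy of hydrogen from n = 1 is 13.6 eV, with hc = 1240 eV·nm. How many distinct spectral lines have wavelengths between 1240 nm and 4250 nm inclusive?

5

Enumerate all n_i → n_f pairs with 1 ≤ n_f < n_i ≤ 7 and compute λ = 1240 / [13.6·1·(1/n_f² − 1/n_i²)].
Lines falling in [1240, 4250] nm: 5→3 (1282 nm), 4→3 (1876 nm), 7→4 (2166 nm), 6→4 (2626 nm), 5→4 (4052 nm).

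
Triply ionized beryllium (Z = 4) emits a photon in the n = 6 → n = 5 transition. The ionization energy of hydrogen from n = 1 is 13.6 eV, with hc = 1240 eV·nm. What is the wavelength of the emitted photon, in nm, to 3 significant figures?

466 nm

For Z = 4 the level energies scale as Z², so the effective Rydberg energy is 13.6 × 16 = 217.6 eV.
ΔE = 217.6 × (1/5² − 1/6²) = 217.6 × 0.01222 = 2.660 eV.
λ = hc/ΔE = 1240 / 2.660 = 466 nm.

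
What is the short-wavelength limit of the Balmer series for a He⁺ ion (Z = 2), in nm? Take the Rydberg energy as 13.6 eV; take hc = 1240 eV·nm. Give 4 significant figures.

91.18 nm

The Balmer series has lower level n_f = 2; the series limit corresponds to n_i → ∞.
ΔE_max = 13.6 × 4 / 2² = 13.60 eV.
λ_min = 1240 / 13.60 = 91.18 nm.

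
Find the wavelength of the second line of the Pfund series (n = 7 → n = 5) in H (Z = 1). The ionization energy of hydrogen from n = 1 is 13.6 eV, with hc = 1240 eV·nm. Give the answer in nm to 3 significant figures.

The Pfund series terminates on n_f = 5; the second line has n_i = 5+2 = 7.
ΔE = 13.60 × (1/5² − 1/7²) = 0.2664 eV.
λ = 1240 / 0.2664 = 4650 nm.

4650 nm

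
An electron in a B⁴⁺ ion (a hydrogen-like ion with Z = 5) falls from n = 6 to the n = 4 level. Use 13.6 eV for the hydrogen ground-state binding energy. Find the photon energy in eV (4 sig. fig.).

The Bohr energies scale as Z², so for Z = 5: E_n = −340.0/n² eV.
E_6 = −340.0/36 = −9.444 eV and E_4 = −340.0/16 = −21.25 eV.
The photon energy is |E_6 − E_4| = 11.81 eV.

11.81 eV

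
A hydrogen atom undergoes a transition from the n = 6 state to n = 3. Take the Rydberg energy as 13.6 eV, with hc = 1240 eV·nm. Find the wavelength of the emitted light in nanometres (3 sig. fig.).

ΔE = 13.60 × (1/3² − 1/6²) = 13.60 × 0.08333 = 1.133 eV.
λ = hc/ΔE = 1240 / 1.133 = 1090 nm.
This line belongs to the Paschen series.

1090 nm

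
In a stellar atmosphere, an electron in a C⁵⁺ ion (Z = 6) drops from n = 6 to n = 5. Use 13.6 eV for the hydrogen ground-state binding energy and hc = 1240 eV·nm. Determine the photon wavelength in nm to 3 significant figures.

207 nm

For Z = 6 the level energies scale as Z², so the effective Rydberg energy is 13.6 × 36 = 489.6 eV.
ΔE = 489.6 × (1/5² − 1/6²) = 489.6 × 0.01222 = 5.984 eV.
λ = hc/ΔE = 1240 / 5.984 = 207 nm.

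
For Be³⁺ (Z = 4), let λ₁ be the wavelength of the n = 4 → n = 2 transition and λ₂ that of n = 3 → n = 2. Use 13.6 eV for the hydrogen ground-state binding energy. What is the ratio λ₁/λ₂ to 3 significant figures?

0.741

λ ∝ 1/ΔE ∝ 1/(1/n_f² − 1/n_i²), and the Z² and hc factors cancel in the ratio.
λ₁/λ₂ = (1/2² − 1/3²)/(1/2² − 1/4²) = 0.1389/0.1875 = 0.741.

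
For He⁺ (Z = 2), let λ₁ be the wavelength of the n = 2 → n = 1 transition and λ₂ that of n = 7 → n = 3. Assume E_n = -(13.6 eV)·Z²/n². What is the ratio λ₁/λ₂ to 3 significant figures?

λ ∝ 1/ΔE ∝ 1/(1/n_f² − 1/n_i²), and the Z² and hc factors cancel in the ratio.
λ₁/λ₂ = (1/3² − 1/7²)/(1/1² − 1/2²) = 0.09070/0.7500 = 0.121.

0.121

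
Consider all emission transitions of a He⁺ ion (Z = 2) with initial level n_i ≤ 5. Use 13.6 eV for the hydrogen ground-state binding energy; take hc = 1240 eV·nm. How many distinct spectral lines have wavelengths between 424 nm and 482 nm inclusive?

Enumerate all n_i → n_f pairs with 1 ≤ n_f < n_i ≤ 5 and compute λ = 1240 / [13.6·4·(1/n_f² − 1/n_i²)].
Lines falling in [424, 482] nm: 4→3 (468.9 nm).

1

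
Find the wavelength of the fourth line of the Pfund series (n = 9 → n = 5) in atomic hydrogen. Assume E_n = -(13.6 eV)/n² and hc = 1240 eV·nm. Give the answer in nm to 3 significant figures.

The Pfund series terminates on n_f = 5; the fourth line has n_i = 5+4 = 9.
ΔE = 13.60 × (1/5² − 1/9²) = 0.3761 eV.
λ = 1240 / 0.3761 = 3300 nm.

3300 nm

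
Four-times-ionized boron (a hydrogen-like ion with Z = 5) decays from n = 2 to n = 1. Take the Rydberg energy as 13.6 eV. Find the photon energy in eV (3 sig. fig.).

255 eV

The Bohr energies scale as Z², so for Z = 5: E_n = −340.0/n² eV.
E_2 = −340.0/4 = −85.00 eV and E_1 = −340.0/1 = −340.0 eV.
The photon energy is |E_2 − E_1| = 255 eV.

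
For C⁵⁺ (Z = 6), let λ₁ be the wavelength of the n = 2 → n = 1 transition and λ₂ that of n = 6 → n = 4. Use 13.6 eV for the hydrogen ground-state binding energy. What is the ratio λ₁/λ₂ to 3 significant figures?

λ ∝ 1/ΔE ∝ 1/(1/n_f² − 1/n_i²), and the Z² and hc factors cancel in the ratio.
λ₁/λ₂ = (1/4² − 1/6²)/(1/1² − 1/2²) = 0.03472/0.7500 = 0.0463.

0.0463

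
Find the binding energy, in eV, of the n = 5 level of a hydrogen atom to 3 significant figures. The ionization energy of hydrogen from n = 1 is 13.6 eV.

E_5 = −13.60/25 = −0.544 eV, so ionization (to E = 0) requires 0.544 eV.

0.544 eV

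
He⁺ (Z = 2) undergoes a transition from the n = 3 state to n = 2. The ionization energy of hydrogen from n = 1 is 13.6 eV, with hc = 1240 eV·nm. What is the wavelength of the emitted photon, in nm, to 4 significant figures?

164.1 nm

For Z = 2 the level energies scale as Z², so the effective Rydberg energy is 13.6 × 4 = 54.40 eV.
ΔE = 54.40 × (1/2² − 1/3²) = 54.40 × 0.1389 = 7.556 eV.
λ = hc/ΔE = 1240 / 7.556 = 164.1 nm.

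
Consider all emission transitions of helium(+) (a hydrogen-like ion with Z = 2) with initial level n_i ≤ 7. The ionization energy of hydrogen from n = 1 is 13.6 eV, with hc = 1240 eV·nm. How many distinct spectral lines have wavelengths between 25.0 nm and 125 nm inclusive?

6

Enumerate all n_i → n_f pairs with 1 ≤ n_f < n_i ≤ 7 and compute λ = 1240 / [13.6·4·(1/n_f² − 1/n_i²)].
Lines falling in [25.0, 125] nm: 3→1 (25.64 nm), 2→1 (30.39 nm), 7→2 (99.28 nm), 6→2 (102.6 nm), 5→2 (108.5 nm), 4→2 (121.6 nm).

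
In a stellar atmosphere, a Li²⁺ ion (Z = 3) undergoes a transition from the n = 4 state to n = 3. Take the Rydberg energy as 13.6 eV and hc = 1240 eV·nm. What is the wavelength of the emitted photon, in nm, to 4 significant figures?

For Z = 3 the level energies scale as Z², so the effective Rydberg energy is 13.6 × 9 = 122.4 eV.
ΔE = 122.4 × (1/3² − 1/4²) = 122.4 × 0.04861 = 5.950 eV.
λ = hc/ΔE = 1240 / 5.950 = 208.4 nm.

208.4 nm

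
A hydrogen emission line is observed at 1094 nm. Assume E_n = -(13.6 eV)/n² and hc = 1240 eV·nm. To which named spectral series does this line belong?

ΔE = 1240/1094 = 1.133 eV.
This matches 13.6 × (1/3² − 1/6²), so n_f = 3: the Paschen series.

Paschen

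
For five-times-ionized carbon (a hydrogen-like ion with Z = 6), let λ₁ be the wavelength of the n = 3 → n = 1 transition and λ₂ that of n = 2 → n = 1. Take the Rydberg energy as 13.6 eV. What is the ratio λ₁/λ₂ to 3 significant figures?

λ ∝ 1/ΔE ∝ 1/(1/n_f² − 1/n_i²), and the Z² and hc factors cancel in the ratio.
λ₁/λ₂ = (1/1² − 1/2²)/(1/1² − 1/3²) = 0.7500/0.8889 = 0.844.

0.844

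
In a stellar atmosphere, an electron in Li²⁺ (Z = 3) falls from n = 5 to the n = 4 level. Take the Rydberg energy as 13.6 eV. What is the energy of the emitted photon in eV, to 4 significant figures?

2.754 eV

The Bohr energies scale as Z², so for Z = 3: E_n = −122.4/n² eV.
E_5 = −122.4/25 = −4.896 eV and E_4 = −122.4/16 = −7.650 eV.
The photon energy is |E_5 − E_4| = 2.754 eV.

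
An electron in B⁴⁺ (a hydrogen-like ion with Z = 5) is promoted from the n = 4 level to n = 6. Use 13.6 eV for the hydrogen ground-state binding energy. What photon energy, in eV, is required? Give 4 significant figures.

The Bohr energies scale as Z², so for Z = 5: E_n = −340.0/n² eV.
E_6 = −340.0/36 = −9.444 eV and E_4 = −340.0/16 = −21.25 eV.
The photon energy is |E_6 − E_4| = 11.81 eV.

11.81 eV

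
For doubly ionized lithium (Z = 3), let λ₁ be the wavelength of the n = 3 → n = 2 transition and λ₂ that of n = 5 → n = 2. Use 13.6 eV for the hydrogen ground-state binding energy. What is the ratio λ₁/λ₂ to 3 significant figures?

λ ∝ 1/ΔE ∝ 1/(1/n_f² − 1/n_i²), and the Z² and hc factors cancel in the ratio.
λ₁/λ₂ = (1/2² − 1/5²)/(1/2² − 1/3²) = 0.2100/0.1389 = 1.51.

1.51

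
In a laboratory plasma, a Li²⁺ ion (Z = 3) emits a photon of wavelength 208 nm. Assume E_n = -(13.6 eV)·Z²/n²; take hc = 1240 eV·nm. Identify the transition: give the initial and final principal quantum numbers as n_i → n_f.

n_i = 4, n_f = 3

The photon energy is ΔE = hc/λ = 1240 / 208 = 5.962 eV.
With Z = 3, ΔE = 122.4 × (1/n_f² − 1/n_i²), so 1/n_f² − 1/n_i² = 0.04871.
Trying n_f = 3 gives 1/n_i² = 0.06241, i.e. n_i ≈ 4; this pair matches.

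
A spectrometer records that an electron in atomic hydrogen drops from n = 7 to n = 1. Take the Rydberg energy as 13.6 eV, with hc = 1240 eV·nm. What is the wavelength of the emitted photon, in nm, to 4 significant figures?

93.08 nm

ΔE = 13.60 × (1/1² − 1/7²) = 13.60 × 0.9796 = 13.32 eV.
λ = hc/ΔE = 1240 / 13.32 = 93.08 nm.
This line belongs to the Lyman series.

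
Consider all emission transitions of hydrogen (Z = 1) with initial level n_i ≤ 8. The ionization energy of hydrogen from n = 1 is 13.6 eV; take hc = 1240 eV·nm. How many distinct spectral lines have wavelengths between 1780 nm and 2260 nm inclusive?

Enumerate all n_i → n_f pairs with 1 ≤ n_f < n_i ≤ 8 and compute λ = 1240 / [13.6·1·(1/n_f² − 1/n_i²)].
Lines falling in [1780, 2260] nm: 4→3 (1876 nm), 8→4 (1945 nm), 7→4 (2166 nm).

3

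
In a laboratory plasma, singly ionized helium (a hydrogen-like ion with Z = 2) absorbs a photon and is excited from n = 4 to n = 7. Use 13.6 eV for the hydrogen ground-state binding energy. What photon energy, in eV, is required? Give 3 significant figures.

The Bohr energies scale as Z², so for Z = 2: E_n = −54.40/n² eV.
E_7 = −54.40/49 = −1.110 eV and E_4 = −54.40/16 = −3.400 eV.
The photon energy is |E_7 − E_4| = 2.29 eV.

2.29 eV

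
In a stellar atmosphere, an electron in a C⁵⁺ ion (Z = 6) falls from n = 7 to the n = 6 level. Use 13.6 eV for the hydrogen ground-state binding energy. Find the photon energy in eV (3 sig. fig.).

The Bohr energies scale as Z², so for Z = 6: E_n = −489.6/n² eV.
E_7 = −489.6/49 = −9.992 eV and E_6 = −489.6/36 = −13.60 eV.
The photon energy is |E_7 − E_6| = 3.61 eV.

3.61 eV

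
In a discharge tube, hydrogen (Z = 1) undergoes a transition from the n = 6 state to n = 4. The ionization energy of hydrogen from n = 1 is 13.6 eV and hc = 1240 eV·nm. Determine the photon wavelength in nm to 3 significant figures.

ΔE = 13.60 × (1/4² − 1/6²) = 13.60 × 0.03472 = 0.4722 eV.
λ = hc/ΔE = 1240 / 0.4722 = 2630 nm.

2630 nm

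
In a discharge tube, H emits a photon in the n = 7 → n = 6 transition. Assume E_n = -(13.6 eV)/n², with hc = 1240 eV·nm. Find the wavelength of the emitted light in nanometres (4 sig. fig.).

ΔE = 13.60 × (1/6² − 1/7²) = 13.60 × 0.007370 = 0.1002 eV.
λ = hc/ΔE = 1240 / 0.1002 = 12370 nm.

12370 nm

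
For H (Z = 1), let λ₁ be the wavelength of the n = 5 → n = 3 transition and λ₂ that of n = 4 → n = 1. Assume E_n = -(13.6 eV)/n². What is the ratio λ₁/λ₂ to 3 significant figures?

λ ∝ 1/ΔE ∝ 1/(1/n_f² − 1/n_i²), and the Z² and hc factors cancel in the ratio.
λ₁/λ₂ = (1/1² − 1/4²)/(1/3² − 1/5²) = 0.9375/0.07111 = 13.2.

13.2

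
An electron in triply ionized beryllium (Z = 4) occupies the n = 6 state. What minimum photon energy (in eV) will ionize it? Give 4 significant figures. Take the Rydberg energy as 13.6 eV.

6.044 eV

E_n = −13.6 Z²/n² = −217.6/n² eV for Z = 4.
E_6 = −217.6/36 = −6.044 eV, so ionization (to E = 0) requires 6.044 eV.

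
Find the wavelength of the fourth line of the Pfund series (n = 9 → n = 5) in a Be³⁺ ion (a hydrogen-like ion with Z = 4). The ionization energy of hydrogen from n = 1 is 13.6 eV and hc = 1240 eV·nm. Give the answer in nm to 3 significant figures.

206 nm

The Pfund series terminates on n_f = 5; the fourth line has n_i = 5+4 = 9.
ΔE = 217.6 × (1/5² − 1/9²) = 6.018 eV.
λ = 1240 / 6.018 = 206 nm.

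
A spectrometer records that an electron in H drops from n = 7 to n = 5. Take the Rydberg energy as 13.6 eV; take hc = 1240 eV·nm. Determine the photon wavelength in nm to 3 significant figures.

ΔE = 13.60 × (1/5² − 1/7²) = 13.60 × 0.01959 = 0.2664 eV.
λ = hc/ΔE = 1240 / 0.2664 = 4650 nm.
This line belongs to the Pfund series.

4650 nm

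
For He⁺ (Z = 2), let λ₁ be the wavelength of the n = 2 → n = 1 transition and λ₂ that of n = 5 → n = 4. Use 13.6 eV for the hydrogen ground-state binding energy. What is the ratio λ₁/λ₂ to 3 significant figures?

0.0300

λ ∝ 1/ΔE ∝ 1/(1/n_f² − 1/n_i²), and the Z² and hc factors cancel in the ratio.
λ₁/λ₂ = (1/4² − 1/5²)/(1/1² − 1/2²) = 0.02250/0.7500 = 0.0300.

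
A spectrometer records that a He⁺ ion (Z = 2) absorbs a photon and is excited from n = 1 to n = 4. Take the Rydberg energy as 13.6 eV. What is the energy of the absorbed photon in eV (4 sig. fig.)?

51.00 eV

The Bohr energies scale as Z², so for Z = 2: E_n = −54.40/n² eV.
E_4 = −54.40/16 = −3.400 eV and E_1 = −54.40/1 = −54.40 eV.
The photon energy is |E_4 − E_1| = 51.00 eV.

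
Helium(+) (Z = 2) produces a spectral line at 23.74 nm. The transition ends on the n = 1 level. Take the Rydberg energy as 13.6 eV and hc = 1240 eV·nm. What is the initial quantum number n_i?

The photon energy is ΔE = hc/λ = 1240 / 23.74 = 52.23 eV.
With Z = 2, ΔE = 54.40 × (1/n_f² − 1/n_i²), so 1/n_f² − 1/n_i² = 0.9602.
With n_f = 1: 1/n_i² = 1/1 − 0.9602 = 0.03984, so n_i ≈ 5.01.

n_i = 5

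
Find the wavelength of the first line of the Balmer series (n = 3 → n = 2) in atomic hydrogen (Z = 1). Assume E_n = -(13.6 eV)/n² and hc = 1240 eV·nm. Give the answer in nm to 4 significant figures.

The Balmer series terminates on n_f = 2; the first line has n_i = 2+1 = 3.
ΔE = 13.60 × (1/2² − 1/3²) = 1.889 eV.
λ = 1240 / 1.889 = 656.5 nm.

656.5 nm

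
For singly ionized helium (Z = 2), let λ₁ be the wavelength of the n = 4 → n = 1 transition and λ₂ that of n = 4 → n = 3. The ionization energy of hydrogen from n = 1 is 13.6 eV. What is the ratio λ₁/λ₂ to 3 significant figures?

0.0519

λ ∝ 1/ΔE ∝ 1/(1/n_f² − 1/n_i²), and the Z² and hc factors cancel in the ratio.
λ₁/λ₂ = (1/3² − 1/4²)/(1/1² − 1/4²) = 0.04861/0.9375 = 0.0519.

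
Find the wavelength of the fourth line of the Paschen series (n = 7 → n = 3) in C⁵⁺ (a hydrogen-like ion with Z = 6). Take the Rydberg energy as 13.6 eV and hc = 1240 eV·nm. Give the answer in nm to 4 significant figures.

The Paschen series terminates on n_f = 3; the fourth line has n_i = 3+4 = 7.
ΔE = 489.6 × (1/3² − 1/7²) = 44.41 eV.
λ = 1240 / 44.41 = 27.92 nm.

27.92 nm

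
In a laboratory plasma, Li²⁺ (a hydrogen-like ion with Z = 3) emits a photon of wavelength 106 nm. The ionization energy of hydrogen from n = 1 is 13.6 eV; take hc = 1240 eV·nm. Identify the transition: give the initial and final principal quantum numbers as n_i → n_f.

n_i = 8, n_f = 3

The photon energy is ΔE = hc/λ = 1240 / 106 = 11.70 eV.
With Z = 3, ΔE = 122.4 × (1/n_f² − 1/n_i²), so 1/n_f² − 1/n_i² = 0.09557.
Trying n_f = 3 gives 1/n_i² = 0.01554, i.e. n_i ≈ 8; this pair matches.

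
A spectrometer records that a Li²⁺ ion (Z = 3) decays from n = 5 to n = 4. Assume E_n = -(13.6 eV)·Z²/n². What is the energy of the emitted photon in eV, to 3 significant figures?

2.75 eV

The Bohr energies scale as Z², so for Z = 3: E_n = −122.4/n² eV.
E_5 = −122.4/25 = −4.896 eV and E_4 = −122.4/16 = −7.650 eV.
The photon energy is |E_5 − E_4| = 2.75 eV.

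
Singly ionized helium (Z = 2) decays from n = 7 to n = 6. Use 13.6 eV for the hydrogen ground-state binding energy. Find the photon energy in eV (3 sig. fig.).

The Bohr energies scale as Z², so for Z = 2: E_n = −54.40/n² eV.
E_7 = −54.40/49 = −1.110 eV and E_6 = −54.40/36 = −1.511 eV.
The photon energy is |E_7 − E_6| = 0.401 eV.

0.401 eV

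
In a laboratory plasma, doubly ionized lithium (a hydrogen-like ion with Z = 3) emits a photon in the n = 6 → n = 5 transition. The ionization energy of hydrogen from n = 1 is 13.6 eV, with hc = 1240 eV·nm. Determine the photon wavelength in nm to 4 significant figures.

828.9 nm

For Z = 3 the level energies scale as Z², so the effective Rydberg energy is 13.6 × 9 = 122.4 eV.
ΔE = 122.4 × (1/5² − 1/6²) = 122.4 × 0.01222 = 1.496 eV.
λ = hc/ΔE = 1240 / 1.496 = 828.9 nm.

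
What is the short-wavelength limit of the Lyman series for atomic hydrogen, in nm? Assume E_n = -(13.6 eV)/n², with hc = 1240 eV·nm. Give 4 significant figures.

The Lyman series has lower level n_f = 1; the series limit corresponds to n_i → ∞.
ΔE_max = 13.6 × 1 / 1² = 13.60 eV.
λ_min = 1240 / 13.60 = 91.18 nm.

91.18 nm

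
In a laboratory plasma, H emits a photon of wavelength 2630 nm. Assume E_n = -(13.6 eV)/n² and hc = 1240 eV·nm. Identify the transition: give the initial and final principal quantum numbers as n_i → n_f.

n_i = 6, n_f = 4

The photon energy is ΔE = hc/λ = 1240 / 2630 = 0.4715 eV.
With Z = 1, ΔE = 13.60 × (1/n_f² − 1/n_i²), so 1/n_f² − 1/n_i² = 0.03467.
Trying n_f = 4 gives 1/n_i² = 0.02783, i.e. n_i ≈ 6; this pair matches.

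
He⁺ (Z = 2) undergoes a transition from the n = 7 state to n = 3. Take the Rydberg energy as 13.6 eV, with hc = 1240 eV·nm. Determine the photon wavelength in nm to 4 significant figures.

251.3 nm

For Z = 2 the level energies scale as Z², so the effective Rydberg energy is 13.6 × 4 = 54.40 eV.
ΔE = 54.40 × (1/3² − 1/7²) = 54.40 × 0.09070 = 4.934 eV.
λ = hc/ΔE = 1240 / 4.934 = 251.3 nm.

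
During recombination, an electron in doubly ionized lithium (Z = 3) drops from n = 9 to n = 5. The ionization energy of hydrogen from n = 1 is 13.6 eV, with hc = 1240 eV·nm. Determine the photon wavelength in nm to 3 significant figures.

366 nm

For Z = 3 the level energies scale as Z², so the effective Rydberg energy is 13.6 × 9 = 122.4 eV.
ΔE = 122.4 × (1/5² − 1/9²) = 122.4 × 0.02765 = 3.385 eV.
λ = hc/ΔE = 1240 / 3.385 = 366 nm.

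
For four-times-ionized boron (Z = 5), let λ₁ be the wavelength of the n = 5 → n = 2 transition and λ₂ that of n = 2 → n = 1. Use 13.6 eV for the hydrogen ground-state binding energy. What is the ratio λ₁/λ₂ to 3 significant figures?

3.57

λ ∝ 1/ΔE ∝ 1/(1/n_f² − 1/n_i²), and the Z² and hc factors cancel in the ratio.
λ₁/λ₂ = (1/1² − 1/2²)/(1/2² − 1/5²) = 0.7500/0.2100 = 3.57.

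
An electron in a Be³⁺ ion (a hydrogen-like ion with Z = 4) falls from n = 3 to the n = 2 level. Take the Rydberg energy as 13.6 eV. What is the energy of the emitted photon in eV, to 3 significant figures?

30.2 eV

The Bohr energies scale as Z², so for Z = 4: E_n = −217.6/n² eV.
E_3 = −217.6/9 = −24.18 eV and E_2 = −217.6/4 = −54.40 eV.
The photon energy is |E_3 − E_2| = 30.2 eV.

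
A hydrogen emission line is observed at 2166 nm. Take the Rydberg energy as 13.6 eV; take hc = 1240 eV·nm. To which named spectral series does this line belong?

Brackett

ΔE = 1240/2166 = 0.5725 eV.
This matches 13.6 × (1/4² − 1/7²), so n_f = 4: the Brackett series.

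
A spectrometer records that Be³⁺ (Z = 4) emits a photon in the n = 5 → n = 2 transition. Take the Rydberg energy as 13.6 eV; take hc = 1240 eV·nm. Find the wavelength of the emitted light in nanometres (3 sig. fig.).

For Z = 4 the level energies scale as Z², so the effective Rydberg energy is 13.6 × 16 = 217.6 eV.
ΔE = 217.6 × (1/2² − 1/5²) = 217.6 × 0.2100 = 45.70 eV.
λ = hc/ΔE = 1240 / 45.70 = 27.1 nm.

27.1 nm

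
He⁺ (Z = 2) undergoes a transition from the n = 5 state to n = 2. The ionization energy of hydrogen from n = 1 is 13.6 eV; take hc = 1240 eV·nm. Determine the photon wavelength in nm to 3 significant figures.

109 nm

For Z = 2 the level energies scale as Z², so the effective Rydberg energy is 13.6 × 4 = 54.40 eV.
ΔE = 54.40 × (1/2² − 1/5²) = 54.40 × 0.2100 = 11.42 eV.
λ = hc/ΔE = 1240 / 11.42 = 109 nm.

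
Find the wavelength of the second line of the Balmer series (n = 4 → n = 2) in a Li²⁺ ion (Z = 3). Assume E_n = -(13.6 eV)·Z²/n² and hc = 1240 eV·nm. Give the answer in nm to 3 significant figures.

54.0 nm

The Balmer series terminates on n_f = 2; the second line has n_i = 2+2 = 4.
ΔE = 122.4 × (1/2² − 1/4²) = 22.95 eV.
λ = 1240 / 22.95 = 54.0 nm.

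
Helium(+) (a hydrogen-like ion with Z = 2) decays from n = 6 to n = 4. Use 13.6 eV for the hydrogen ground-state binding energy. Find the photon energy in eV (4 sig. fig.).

1.889 eV

The Bohr energies scale as Z², so for Z = 2: E_n = −54.40/n² eV.
E_6 = −54.40/36 = −1.511 eV and E_4 = −54.40/16 = −3.400 eV.
The photon energy is |E_6 − E_4| = 1.889 eV.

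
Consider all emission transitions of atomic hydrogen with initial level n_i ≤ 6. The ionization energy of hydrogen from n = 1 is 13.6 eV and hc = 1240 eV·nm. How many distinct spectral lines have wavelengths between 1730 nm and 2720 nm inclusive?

2

Enumerate all n_i → n_f pairs with 1 ≤ n_f < n_i ≤ 6 and compute λ = 1240 / [13.6·1·(1/n_f² − 1/n_i²)].
Lines falling in [1730, 2720] nm: 4→3 (1876 nm), 6→4 (2626 nm).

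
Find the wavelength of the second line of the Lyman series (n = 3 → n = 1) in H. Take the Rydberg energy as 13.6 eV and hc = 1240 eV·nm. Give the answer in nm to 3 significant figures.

103 nm

The Lyman series terminates on n_f = 1; the second line has n_i = 1+2 = 3.
ΔE = 13.60 × (1/1² − 1/3²) = 12.09 eV.
λ = 1240 / 12.09 = 103 nm.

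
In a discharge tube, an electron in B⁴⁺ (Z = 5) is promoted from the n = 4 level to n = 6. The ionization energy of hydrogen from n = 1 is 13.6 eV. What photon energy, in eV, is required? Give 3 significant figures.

The Bohr energies scale as Z², so for Z = 5: E_n = −340.0/n² eV.
E_6 = −340.0/36 = −9.444 eV and E_4 = −340.0/16 = −21.25 eV.
The photon energy is |E_6 − E_4| = 11.8 eV.

11.8 eV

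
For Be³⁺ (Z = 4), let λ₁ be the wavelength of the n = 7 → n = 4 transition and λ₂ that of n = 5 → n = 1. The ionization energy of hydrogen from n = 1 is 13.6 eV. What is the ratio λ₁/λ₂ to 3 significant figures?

λ ∝ 1/ΔE ∝ 1/(1/n_f² − 1/n_i²), and the Z² and hc factors cancel in the ratio.
λ₁/λ₂ = (1/1² − 1/5²)/(1/4² − 1/7²) = 0.9600/0.04209 = 22.8.

22.8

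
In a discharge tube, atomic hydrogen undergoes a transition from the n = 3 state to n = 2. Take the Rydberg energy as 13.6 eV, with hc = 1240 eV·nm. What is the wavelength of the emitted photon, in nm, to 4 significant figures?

ΔE = 13.60 × (1/2² − 1/3²) = 13.60 × 0.1389 = 1.889 eV.
λ = hc/ΔE = 1240 / 1.889 = 656.5 nm.

656.5 nm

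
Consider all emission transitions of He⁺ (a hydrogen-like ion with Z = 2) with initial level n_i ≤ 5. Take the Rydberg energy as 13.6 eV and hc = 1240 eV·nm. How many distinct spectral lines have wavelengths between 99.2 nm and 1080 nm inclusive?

6

Enumerate all n_i → n_f pairs with 1 ≤ n_f < n_i ≤ 5 and compute λ = 1240 / [13.6·4·(1/n_f² − 1/n_i²)].
Lines falling in [99.2, 1080] nm: 5→2 (108.5 nm), 4→2 (121.6 nm), 3→2 (164.1 nm), 5→3 (320.5 nm), 4→3 (468.9 nm), 5→4 (1013 nm).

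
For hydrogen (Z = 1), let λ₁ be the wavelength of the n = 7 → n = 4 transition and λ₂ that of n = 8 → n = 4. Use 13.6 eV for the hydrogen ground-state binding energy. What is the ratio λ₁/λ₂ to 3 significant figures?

λ ∝ 1/ΔE ∝ 1/(1/n_f² − 1/n_i²), and the Z² and hc factors cancel in the ratio.
λ₁/λ₂ = (1/4² − 1/8²)/(1/4² − 1/7²) = 0.04688/0.04209 = 1.11.

1.11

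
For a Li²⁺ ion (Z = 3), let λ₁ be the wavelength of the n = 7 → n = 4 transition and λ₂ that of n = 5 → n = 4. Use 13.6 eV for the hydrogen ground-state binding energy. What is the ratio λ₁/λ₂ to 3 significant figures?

0.535

λ ∝ 1/ΔE ∝ 1/(1/n_f² − 1/n_i²), and the Z² and hc factors cancel in the ratio.
λ₁/λ₂ = (1/4² − 1/5²)/(1/4² − 1/7²) = 0.02250/0.04209 = 0.535.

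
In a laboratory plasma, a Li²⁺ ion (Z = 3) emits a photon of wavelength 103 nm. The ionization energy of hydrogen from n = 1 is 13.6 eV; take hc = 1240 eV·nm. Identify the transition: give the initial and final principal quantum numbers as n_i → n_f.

n_i = 9, n_f = 3

The photon energy is ΔE = hc/λ = 1240 / 103 = 12.04 eV.
With Z = 3, ΔE = 122.4 × (1/n_f² − 1/n_i²), so 1/n_f² − 1/n_i² = 0.09836.
Trying n_f = 3 gives 1/n_i² = 0.01275, i.e. n_i ≈ 9; this pair matches.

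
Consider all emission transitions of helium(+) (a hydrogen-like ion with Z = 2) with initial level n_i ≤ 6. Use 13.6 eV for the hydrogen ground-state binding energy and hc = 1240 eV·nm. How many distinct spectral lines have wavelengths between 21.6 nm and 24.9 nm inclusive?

Enumerate all n_i → n_f pairs with 1 ≤ n_f < n_i ≤ 6 and compute λ = 1240 / [13.6·4·(1/n_f² − 1/n_i²)].
Lines falling in [21.6, 24.9] nm: 6→1 (23.45 nm), 5→1 (23.74 nm), 4→1 (24.31 nm).

3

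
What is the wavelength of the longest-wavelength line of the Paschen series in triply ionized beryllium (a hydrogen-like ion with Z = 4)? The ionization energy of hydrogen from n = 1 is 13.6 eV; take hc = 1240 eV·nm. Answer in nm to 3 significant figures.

117 nm

The Paschen series terminates on n_f = 3; the first line has n_i = 3+1 = 4.
ΔE = 217.6 × (1/3² − 1/4²) = 10.58 eV.
λ = 1240 / 10.58 = 117 nm.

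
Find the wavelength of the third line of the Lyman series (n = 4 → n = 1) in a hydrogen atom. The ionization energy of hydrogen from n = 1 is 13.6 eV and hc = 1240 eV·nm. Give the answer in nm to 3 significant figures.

97.3 nm

The Lyman series terminates on n_f = 1; the third line has n_i = 1+3 = 4.
ΔE = 13.60 × (1/1² − 1/4²) = 12.75 eV.
λ = 1240 / 12.75 = 97.3 nm.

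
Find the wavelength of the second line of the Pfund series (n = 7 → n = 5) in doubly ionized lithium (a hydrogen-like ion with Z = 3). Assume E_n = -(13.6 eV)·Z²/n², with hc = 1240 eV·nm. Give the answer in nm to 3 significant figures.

517 nm

The Pfund series terminates on n_f = 5; the second line has n_i = 5+2 = 7.
ΔE = 122.4 × (1/5² − 1/7²) = 2.398 eV.
λ = 1240 / 2.398 = 517 nm.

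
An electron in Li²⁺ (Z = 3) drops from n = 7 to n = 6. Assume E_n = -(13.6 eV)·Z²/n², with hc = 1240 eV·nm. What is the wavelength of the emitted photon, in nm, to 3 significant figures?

For Z = 3 the level energies scale as Z², so the effective Rydberg energy is 13.6 × 9 = 122.4 eV.
ΔE = 122.4 × (1/6² − 1/7²) = 122.4 × 0.007370 = 0.9020 eV.
λ = hc/ΔE = 1240 / 0.9020 = 1370 nm.

1370 nm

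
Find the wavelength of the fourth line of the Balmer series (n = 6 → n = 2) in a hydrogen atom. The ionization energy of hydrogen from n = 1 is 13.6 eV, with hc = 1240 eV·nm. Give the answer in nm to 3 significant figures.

410 nm

The Balmer series terminates on n_f = 2; the fourth line has n_i = 2+4 = 6.
ΔE = 13.60 × (1/2² − 1/6²) = 3.022 eV.
λ = 1240 / 3.022 = 410 nm.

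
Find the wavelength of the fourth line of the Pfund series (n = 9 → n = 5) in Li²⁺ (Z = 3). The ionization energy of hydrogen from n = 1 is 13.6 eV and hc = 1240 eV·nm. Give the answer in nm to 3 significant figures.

The Pfund series terminates on n_f = 5; the fourth line has n_i = 5+4 = 9.
ΔE = 122.4 × (1/5² − 1/9²) = 3.385 eV.
λ = 1240 / 3.385 = 366 nm.

366 nm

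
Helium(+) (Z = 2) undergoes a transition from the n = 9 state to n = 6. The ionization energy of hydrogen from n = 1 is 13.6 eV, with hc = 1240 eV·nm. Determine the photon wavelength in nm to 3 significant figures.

For Z = 2 the level energies scale as Z², so the effective Rydberg energy is 13.6 × 4 = 54.40 eV.
ΔE = 54.40 × (1/6² − 1/9²) = 54.40 × 0.01543 = 0.8395 eV.
λ = hc/ΔE = 1240 / 0.8395 = 1480 nm.

1480 nm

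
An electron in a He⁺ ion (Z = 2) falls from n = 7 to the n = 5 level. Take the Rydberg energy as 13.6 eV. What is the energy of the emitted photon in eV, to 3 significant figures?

1.07 eV

The Bohr energies scale as Z², so for Z = 2: E_n = −54.40/n² eV.
E_7 = −54.40/49 = −1.110 eV and E_5 = −54.40/25 = −2.176 eV.
The photon energy is |E_7 − E_5| = 1.07 eV.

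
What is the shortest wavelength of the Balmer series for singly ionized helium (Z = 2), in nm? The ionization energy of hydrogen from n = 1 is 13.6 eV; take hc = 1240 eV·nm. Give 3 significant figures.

The Balmer series has lower level n_f = 2; the series limit corresponds to n_i → ∞.
ΔE_max = 13.6 × 4 / 2² = 13.60 eV.
λ_min = 1240 / 13.60 = 91.2 nm.

91.2 nm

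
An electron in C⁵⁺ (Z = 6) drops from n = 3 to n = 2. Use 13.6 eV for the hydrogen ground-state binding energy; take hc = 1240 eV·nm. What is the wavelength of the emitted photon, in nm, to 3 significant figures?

For Z = 6 the level energies scale as Z², so the effective Rydberg energy is 13.6 × 36 = 489.6 eV.
ΔE = 489.6 × (1/2² − 1/3²) = 489.6 × 0.1389 = 68.00 eV.
λ = hc/ΔE = 1240 / 68.00 = 18.2 nm.

18.2 nm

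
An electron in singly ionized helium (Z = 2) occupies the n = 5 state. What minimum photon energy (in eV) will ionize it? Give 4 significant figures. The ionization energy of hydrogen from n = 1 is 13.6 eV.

2.176 eV

E_n = −13.6 Z²/n² = −54.40/n² eV for Z = 2.
E_5 = −54.40/25 = −2.176 eV, so ionization (to E = 0) requires 2.176 eV.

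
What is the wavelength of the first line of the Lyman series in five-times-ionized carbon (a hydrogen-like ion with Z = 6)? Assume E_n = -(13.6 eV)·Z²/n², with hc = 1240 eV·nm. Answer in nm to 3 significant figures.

3.38 nm

The Lyman series terminates on n_f = 1; the first line has n_i = 1+1 = 2.
ΔE = 489.6 × (1/1² − 1/2²) = 367.2 eV.
λ = 1240 / 367.2 = 3.38 nm.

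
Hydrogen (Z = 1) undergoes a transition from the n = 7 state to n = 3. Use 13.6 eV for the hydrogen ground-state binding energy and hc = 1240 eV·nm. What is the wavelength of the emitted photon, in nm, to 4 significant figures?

1005 nm

ΔE = 13.60 × (1/3² − 1/7²) = 13.60 × 0.09070 = 1.234 eV.
λ = hc/ΔE = 1240 / 1.234 = 1005 nm.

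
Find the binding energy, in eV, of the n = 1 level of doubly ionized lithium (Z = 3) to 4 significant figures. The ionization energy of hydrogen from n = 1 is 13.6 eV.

122.4 eV

E_n = −13.6 Z²/n² = −122.4/n² eV for Z = 3.
E_1 = −122.4/1 = −122.4 eV, so ionization (to E = 0) requires 122.4 eV.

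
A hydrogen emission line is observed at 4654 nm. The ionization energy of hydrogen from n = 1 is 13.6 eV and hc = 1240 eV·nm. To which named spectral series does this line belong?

Pfund

ΔE = 1240/4654 = 0.2664 eV.
This matches 13.6 × (1/5² − 1/7²), so n_f = 5: the Pfund series.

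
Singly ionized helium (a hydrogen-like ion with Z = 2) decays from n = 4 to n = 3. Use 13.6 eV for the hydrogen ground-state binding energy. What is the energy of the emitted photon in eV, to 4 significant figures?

The Bohr energies scale as Z², so for Z = 2: E_n = −54.40/n² eV.
E_4 = −54.40/16 = −3.400 eV and E_3 = −54.40/9 = −6.044 eV.
The photon energy is |E_4 − E_3| = 2.644 eV.

2.644 eV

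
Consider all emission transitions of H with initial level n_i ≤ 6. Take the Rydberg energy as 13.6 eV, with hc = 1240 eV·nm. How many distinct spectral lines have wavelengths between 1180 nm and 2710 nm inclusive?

3

Enumerate all n_i → n_f pairs with 1 ≤ n_f < n_i ≤ 6 and compute λ = 1240 / [13.6·1·(1/n_f² − 1/n_i²)].
Lines falling in [1180, 2710] nm: 5→3 (1282 nm), 4→3 (1876 nm), 6→4 (2626 nm).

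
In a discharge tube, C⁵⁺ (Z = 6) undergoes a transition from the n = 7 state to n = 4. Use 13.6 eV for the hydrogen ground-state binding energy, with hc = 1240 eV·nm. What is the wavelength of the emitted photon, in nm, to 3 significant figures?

60.2 nm

For Z = 6 the level energies scale as Z², so the effective Rydberg energy is 13.6 × 36 = 489.6 eV.
ΔE = 489.6 × (1/4² − 1/7²) = 489.6 × 0.04209 = 20.61 eV.
λ = hc/ΔE = 1240 / 20.61 = 60.2 nm.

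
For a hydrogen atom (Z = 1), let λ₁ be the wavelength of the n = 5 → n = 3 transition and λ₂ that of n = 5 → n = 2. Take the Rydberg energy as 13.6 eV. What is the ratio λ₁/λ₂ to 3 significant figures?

λ ∝ 1/ΔE ∝ 1/(1/n_f² − 1/n_i²), and the Z² and hc factors cancel in the ratio.
λ₁/λ₂ = (1/2² − 1/5²)/(1/3² − 1/5²) = 0.2100/0.07111 = 2.95.

2.95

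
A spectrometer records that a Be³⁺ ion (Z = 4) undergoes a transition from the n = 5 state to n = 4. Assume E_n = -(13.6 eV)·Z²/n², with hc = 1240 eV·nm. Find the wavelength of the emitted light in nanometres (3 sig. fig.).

For Z = 4 the level energies scale as Z², so the effective Rydberg energy is 13.6 × 16 = 217.6 eV.
ΔE = 217.6 × (1/4² − 1/5²) = 217.6 × 0.02250 = 4.896 eV.
λ = hc/ΔE = 1240 / 4.896 = 253 nm.

253 nm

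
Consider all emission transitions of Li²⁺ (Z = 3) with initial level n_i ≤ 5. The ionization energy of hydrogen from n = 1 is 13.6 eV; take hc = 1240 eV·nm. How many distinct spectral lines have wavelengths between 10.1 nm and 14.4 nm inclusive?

4

Enumerate all n_i → n_f pairs with 1 ≤ n_f < n_i ≤ 5 and compute λ = 1240 / [13.6·9·(1/n_f² − 1/n_i²)].
Lines falling in [10.1, 14.4] nm: 5→1 (10.55 nm), 4→1 (10.81 nm), 3→1 (11.40 nm), 2→1 (13.51 nm).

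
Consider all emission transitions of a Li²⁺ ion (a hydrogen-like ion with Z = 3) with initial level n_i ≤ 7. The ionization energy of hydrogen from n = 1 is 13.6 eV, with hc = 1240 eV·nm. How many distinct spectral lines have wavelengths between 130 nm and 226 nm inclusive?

2

Enumerate all n_i → n_f pairs with 1 ≤ n_f < n_i ≤ 7 and compute λ = 1240 / [13.6·9·(1/n_f² − 1/n_i²)].
Lines falling in [130, 226] nm: 5→3 (142.5 nm), 4→3 (208.4 nm).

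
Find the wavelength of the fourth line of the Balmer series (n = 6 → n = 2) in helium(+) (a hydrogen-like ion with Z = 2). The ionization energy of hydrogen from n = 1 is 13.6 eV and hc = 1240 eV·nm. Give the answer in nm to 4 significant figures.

102.6 nm

The Balmer series terminates on n_f = 2; the fourth line has n_i = 2+4 = 6.
ΔE = 54.40 × (1/2² − 1/6²) = 12.09 eV.
λ = 1240 / 12.09 = 102.6 nm.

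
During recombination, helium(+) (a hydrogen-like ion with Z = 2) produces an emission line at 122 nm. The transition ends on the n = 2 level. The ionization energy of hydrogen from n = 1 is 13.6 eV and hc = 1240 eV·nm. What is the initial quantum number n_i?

n_i = 4

The photon energy is ΔE = hc/λ = 1240 / 122 = 10.16 eV.
With Z = 2, ΔE = 54.40 × (1/n_f² − 1/n_i²), so 1/n_f² − 1/n_i² = 0.1868.
With n_f = 2: 1/n_i² = 1/4 − 0.1868 = 0.06316, so n_i ≈ 3.98.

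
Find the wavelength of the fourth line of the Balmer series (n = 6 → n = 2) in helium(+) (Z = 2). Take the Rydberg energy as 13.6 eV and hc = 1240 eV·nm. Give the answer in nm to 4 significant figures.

The Balmer series terminates on n_f = 2; the fourth line has n_i = 2+4 = 6.
ΔE = 54.40 × (1/2² − 1/6²) = 12.09 eV.
λ = 1240 / 12.09 = 102.6 nm.

102.6 nm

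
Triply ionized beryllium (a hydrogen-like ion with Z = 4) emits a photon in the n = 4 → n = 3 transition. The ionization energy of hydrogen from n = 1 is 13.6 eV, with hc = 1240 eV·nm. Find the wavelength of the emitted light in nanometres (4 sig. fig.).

117.2 nm

For Z = 4 the level energies scale as Z², so the effective Rydberg energy is 13.6 × 16 = 217.6 eV.
ΔE = 217.6 × (1/3² − 1/4²) = 217.6 × 0.04861 = 10.58 eV.
λ = hc/ΔE = 1240 / 10.58 = 117.2 nm.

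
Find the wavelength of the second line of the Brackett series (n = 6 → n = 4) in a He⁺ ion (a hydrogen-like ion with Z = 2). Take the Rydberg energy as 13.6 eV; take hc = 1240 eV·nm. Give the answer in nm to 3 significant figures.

The Brackett series terminates on n_f = 4; the second line has n_i = 4+2 = 6.
ΔE = 54.40 × (1/4² − 1/6²) = 1.889 eV.
λ = 1240 / 1.889 = 656 nm.

656 nm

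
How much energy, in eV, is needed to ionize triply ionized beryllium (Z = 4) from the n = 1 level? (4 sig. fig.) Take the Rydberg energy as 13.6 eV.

E_n = −13.6 Z²/n² = −217.6/n² eV for Z = 4.
E_1 = −217.6/1 = −217.6 eV, so ionization (to E = 0) requires 217.6 eV.

217.6 eV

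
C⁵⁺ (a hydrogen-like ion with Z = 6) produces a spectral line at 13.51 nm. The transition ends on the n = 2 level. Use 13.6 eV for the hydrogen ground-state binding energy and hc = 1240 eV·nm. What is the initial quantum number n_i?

The photon energy is ΔE = hc/λ = 1240 / 13.51 = 91.78 eV.
With Z = 6, ΔE = 489.6 × (1/n_f² − 1/n_i²), so 1/n_f² − 1/n_i² = 0.1875.
With n_f = 2: 1/n_i² = 1/4 − 0.1875 = 0.06253, so n_i ≈ 4.00.

n_i = 4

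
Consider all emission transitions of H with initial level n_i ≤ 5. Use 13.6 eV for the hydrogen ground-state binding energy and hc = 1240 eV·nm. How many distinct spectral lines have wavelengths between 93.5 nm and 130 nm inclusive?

4

Enumerate all n_i → n_f pairs with 1 ≤ n_f < n_i ≤ 5 and compute λ = 1240 / [13.6·1·(1/n_f² − 1/n_i²)].
Lines falling in [93.5, 130] nm: 5→1 (94.98 nm), 4→1 (97.25 nm), 3→1 (102.6 nm), 2→1 (121.6 nm).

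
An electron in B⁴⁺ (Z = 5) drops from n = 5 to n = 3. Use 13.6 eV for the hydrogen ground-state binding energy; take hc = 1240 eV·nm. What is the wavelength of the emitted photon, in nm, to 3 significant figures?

51.3 nm

For Z = 5 the level energies scale as Z², so the effective Rydberg energy is 13.6 × 25 = 340.0 eV.
ΔE = 340.0 × (1/3² − 1/5²) = 340.0 × 0.07111 = 24.18 eV.
λ = hc/ΔE = 1240 / 24.18 = 51.3 nm.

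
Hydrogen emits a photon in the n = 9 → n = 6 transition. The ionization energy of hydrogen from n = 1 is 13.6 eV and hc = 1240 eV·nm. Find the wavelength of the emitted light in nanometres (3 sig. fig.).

ΔE = 13.60 × (1/6² − 1/9²) = 13.60 × 0.01543 = 0.2099 eV.
λ = hc/ΔE = 1240 / 0.2099 = 5910 nm.

5910 nm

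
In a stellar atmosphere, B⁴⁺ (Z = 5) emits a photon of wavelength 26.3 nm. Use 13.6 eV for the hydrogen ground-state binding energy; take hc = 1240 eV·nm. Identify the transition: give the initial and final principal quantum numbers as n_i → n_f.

n_i = 3, n_f = 2

The photon energy is ΔE = hc/λ = 1240 / 26.3 = 47.15 eV.
With Z = 5, ΔE = 340.0 × (1/n_f² − 1/n_i²), so 1/n_f² − 1/n_i² = 0.1387.
Trying n_f = 2 gives 1/n_i² = 0.1113, i.e. n_i ≈ 3; this pair matches.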